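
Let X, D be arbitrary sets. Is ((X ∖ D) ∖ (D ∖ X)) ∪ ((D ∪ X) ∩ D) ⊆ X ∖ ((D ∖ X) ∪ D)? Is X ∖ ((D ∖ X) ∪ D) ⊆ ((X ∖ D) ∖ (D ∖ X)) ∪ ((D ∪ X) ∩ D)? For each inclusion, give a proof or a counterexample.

(⊆) fails; (⊇) holds.

(⟸) Let x ∈ X ∖ ((D ∖ X) ∪ D). Then x ∈ X and x ∉ D, from which x ∈ ((X ∖ D) ∖ (D ∖ X)) ∪ ((D ∪ X) ∩ D).

(⟹) This inclusion fails. Take X = ∅, D = {1}; then 1 ∈ ((X ∖ D) ∖ (D ∖ X)) ∪ ((D ∪ X) ∩ D) but 1 ∉ X ∖ ((D ∖ X) ∪ D).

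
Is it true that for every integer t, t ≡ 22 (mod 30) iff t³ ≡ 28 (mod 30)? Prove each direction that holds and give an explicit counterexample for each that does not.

(⟹) Suppose t ≡ 22 (mod 30). Write t = 30j + 22. Then (30j + 22)³ = 27000j³ + 59400j² + 43560j + 10648 = 30(900j³ + 1980j² + 1452j + 354) + 28, so t³ ≡ 28 (mod 30).

(⟸) Conversely, suppose t³ ≡ 28 (mod 30). The only residue r in {0, …, 29} with r³ ≡ 28 (mod 30) is r = 22, so t ≡ 22 (mod 30).

The biconditional holds.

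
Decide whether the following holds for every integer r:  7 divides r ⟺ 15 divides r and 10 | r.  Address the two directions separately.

Forward direction. This fails: take r = 7. Certainly 7 ∣ 7, but 15 ∤ 7.

Converse. This fails: take r = 30. Both 15 ∣ 30 and 10 ∣ 30, yet 30 is not a multiple of 7 (since 30 = 4·7 + 2), so 7 ∤ 30.

Neither direction holds.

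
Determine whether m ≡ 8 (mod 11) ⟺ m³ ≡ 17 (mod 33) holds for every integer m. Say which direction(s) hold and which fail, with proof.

(←) The residues r modulo 33 with r³ ≡ 17 (mod 33) are exactly {8}, and each is ≡ 8 (mod 11).

(→) This fails: take m = 19. Then 19 ≡ 8 (mod 11), but 19³ = 6859 ≡ 28 (mod 33), not 17.

Not equivalent: only (⇐) holds.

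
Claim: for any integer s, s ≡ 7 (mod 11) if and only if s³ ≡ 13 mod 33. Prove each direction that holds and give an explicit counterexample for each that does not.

Not equivalent: only (⇐) holds.

Converse. The residues r modulo 33 with r³ ≡ 13 (mod 33) are exactly {7}, and each is ≡ 7 (mod 11).

Forward direction. This fails: take s = 18. Then 18 ≡ 7 (mod 11), but 18³ = 5832 ≡ 24 (mod 33), not 13.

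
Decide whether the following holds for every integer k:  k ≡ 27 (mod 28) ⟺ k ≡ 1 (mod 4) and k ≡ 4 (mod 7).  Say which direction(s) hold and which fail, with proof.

Neither implication holds.

(⟹) This fails: k = 27 gives 27 ≡ 27 (mod 28) but 27 ≡ 3 (mod 4), so the conjunction on the right does not hold.

(⟸) This fails: k = 25 satisfies both congruences on the right (25 ≡ 1 mod 4 and 25 ≡ 4 mod 7) yet 25 ≡ 25 (mod 28), not 27.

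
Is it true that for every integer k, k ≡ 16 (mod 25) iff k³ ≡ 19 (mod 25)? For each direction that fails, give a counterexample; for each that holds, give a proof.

(→) This fails: take k = 16. Then 16 ≡ 16 (mod 25), but 16³ = 4096 ≡ 21 (mod 25), not 19.

(←) This fails: take k = 14. Then 14³ = 2744 ≡ 19 (mod 25), yet 14 ≡ 14 (mod 25), not 16.

(⇒) fails and (⇐) fails.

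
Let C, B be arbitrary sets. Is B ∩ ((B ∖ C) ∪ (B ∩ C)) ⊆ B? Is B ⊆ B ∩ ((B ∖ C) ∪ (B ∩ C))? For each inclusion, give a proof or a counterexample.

Both inclusions hold; the sets are equal.

Forward inclusion. Let x ∈ B ∩ ((B ∖ C) ∪ (B ∩ C)). Then either x ∈ B and x ∉ C; or x ∈ C ∩ B. In each case x ∈ B, so B ∩ ((B ∖ C) ∪ (B ∩ C)) ⊆ B.

Reverse inclusion. Let x ∈ B. Then either x ∈ B and x ∉ C; or x ∈ C ∩ B. In each case x ∈ B ∩ ((B ∖ C) ∪ (B ∩ C)), so B ⊆ B ∩ ((B ∖ C) ∪ (B ∩ C)).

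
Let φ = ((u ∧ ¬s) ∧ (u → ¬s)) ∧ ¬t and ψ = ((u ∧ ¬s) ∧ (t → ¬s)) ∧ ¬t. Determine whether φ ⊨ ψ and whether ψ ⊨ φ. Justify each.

Equivalent; both directions hold.

Converse. Assume the antecedent. If u is true, the antecedent forces (u = T, s = F, t = F), and ((u ∧ ¬s) ∧ (u → ¬s)) ∧ ¬t holds there. If u is false, the antecedent cannot hold. Either way ((u ∧ ¬s) ∧ (u → ¬s)) ∧ ¬t holds.

Forward direction. Assume the antecedent. If u is true, the antecedent forces (u = T, s = F, t = F), and ((u ∧ ¬s) ∧ (t → ¬s)) ∧ ¬t holds there. If u is false, the antecedent cannot hold. Either way ((u ∧ ¬s) ∧ (t → ¬s)) ∧ ¬t holds.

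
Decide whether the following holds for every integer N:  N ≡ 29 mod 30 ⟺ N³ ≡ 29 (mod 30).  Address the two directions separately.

Forward direction. Suppose N ≡ 29 mod 30. Write N = 30j + 29. Then (30j + 29)³ = 27000j³ + 78300j² + 75690j + 24389 = 30(900j³ + 2610j² + 2523j + 812) + 29, so N³ ≡ 29 (mod 30).

Converse. Suppose N³ ≡ 29 (mod 30). The only residue r in {0, …, 29} with r³ ≡ 29 (mod 30) is r = 29, so N ≡ 29 (mod 30).

Both implications hold.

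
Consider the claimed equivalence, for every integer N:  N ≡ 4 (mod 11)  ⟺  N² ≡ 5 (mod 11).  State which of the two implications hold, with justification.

The forward direction holds; the converse fails.

(⇐) This fails: take N = 7. Then 7² = 49 ≡ 5 (mod 11), yet 7 ≡ 7 (mod 11), not 4.

(⇒) Suppose N ≡ 4 (mod 11). Write N = 11j + 4. Then (11j + 4)² = 121j² + 88j + 16 = 11(11j² + 8j + 1) + 5, so N² ≡ 5 (mod 11).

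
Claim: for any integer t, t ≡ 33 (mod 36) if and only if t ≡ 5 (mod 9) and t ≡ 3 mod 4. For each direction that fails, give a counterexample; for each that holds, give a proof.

Forward direction. This fails: t = 33 gives 33 ≡ 33 (mod 36) but 33 ≡ 6 (mod 9), so the conjunction on the right does not hold.

Converse. This fails: t = 23 satisfies both congruences on the right (23 ≡ 5 mod 9 and 23 ≡ 3 mod 4) yet 23 ≡ 23 (mod 36), not 33.

(⇒) fails and (⇐) fails.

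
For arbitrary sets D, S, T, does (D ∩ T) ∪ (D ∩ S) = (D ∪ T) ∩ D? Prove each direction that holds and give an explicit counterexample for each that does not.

Forward inclusion. Let x ∈ (D ∩ T) ∪ (D ∩ S). Then either x ∈ D ∩ S and x ∉ T; or x ∈ D ∩ T and x ∉ S; or x ∈ D ∩ S ∩ T. In each case x ∈ (D ∪ T) ∩ D, so (D ∩ T) ∪ (D ∩ S) ⊆ (D ∪ T) ∩ D.

Reverse inclusion. This inclusion fails. Take D = {1}, S = ∅, T = ∅; then 1 ∈ (D ∪ T) ∩ D but 1 ∉ (D ∩ T) ∪ (D ∩ S).

The sets are not equal: only the forward inclusion holds.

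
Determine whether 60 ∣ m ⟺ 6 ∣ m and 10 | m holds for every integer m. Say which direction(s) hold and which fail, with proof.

(⇒) If 60 ∣ m, write m = 60q. Since 60 = 10·6, m = 6·(10q), so 6 ∣ m; and since 60 = 6·10, m = 10·(6q), so 10 ∣ m.

(⇐) This fails: take m = 30. Both 6 ∣ 30 and 10 ∣ 30, yet 30 is not a multiple of 60 (since 30 = 0·60 + 30), so 60 ∤ 30.

Only the forward implication holds.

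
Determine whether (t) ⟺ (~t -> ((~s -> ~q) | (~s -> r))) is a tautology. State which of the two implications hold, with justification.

(←) This fails. Under r = F, q = F, t = F, s = F, the left side is false but the right side is true.

(→) Assume the antecedent. If t is true, ~t -> ((~s -> ~q) | (~s -> r)) reduces to true regardless of the other variables. If t is false, the antecedent cannot hold. Either way ~t -> ((~s -> ~q) | (~s -> r)) holds.

Not equivalent: only (⇒) holds.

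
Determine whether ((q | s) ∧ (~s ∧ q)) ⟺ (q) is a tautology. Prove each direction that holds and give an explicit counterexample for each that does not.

Forward direction. Assume the antecedent. If s is true, the antecedent cannot hold. If s is false, the antecedent forces (s = F, q = T), and q holds there. Either way q holds.

Converse. This fails. Under s = T, q = T, the left side is false but the right side is true.

The forward direction holds; the converse fails.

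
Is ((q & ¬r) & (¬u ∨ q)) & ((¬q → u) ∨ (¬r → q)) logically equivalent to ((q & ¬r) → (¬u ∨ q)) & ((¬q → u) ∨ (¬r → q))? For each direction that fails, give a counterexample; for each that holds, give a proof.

(⇐) This fails. Under u = T, r = F, q = F, the left side is false but the right side is true.

(⇒) Assume the antecedent. If u is true, the consequent reduces to true regardless of the other variables. If u is false, the antecedent forces (u = F, r = F, q = T), and the consequent holds there. Either way the consequent holds.

Only the forward implication holds.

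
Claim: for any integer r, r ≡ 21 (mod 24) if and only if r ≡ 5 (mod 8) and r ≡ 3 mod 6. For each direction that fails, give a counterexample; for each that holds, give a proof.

The biconditional holds.

(⟹) Suppose r ≡ 21 (mod 24); write r = 24j + 21. Since 8 ∣ 24, reducing mod 8 gives r ≡ 21 ≡ 5 (mod 8); since 6 ∣ 24, reducing mod 6 gives r ≡ 21 ≡ 3 (mod 6).

(⟸) Conversely, if r ≡ 5 (mod 8) and r ≡ 3 (mod 6), then by the Chinese remainder theorem r ≡ 21 (mod 24). This is exactly r ≡ 21 (mod 24).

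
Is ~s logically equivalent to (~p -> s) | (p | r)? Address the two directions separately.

(→) This fails. Under s = F, r = F, p = F, the left side is true but the right side is false.

(←) This fails. Under s = T, r = F, p = F, the left side is false but the right side is true.

Both directions fail.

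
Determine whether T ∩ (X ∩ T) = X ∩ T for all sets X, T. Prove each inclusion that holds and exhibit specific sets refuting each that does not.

Both inclusions hold.

Forward inclusion. Let x ∈ T ∩ (X ∩ T). Then x ∈ X ∩ T, from which x ∈ X ∩ T.

Reverse inclusion. Let x ∈ X ∩ T. Then x ∈ X ∩ T, from which x ∈ T ∩ (X ∩ T).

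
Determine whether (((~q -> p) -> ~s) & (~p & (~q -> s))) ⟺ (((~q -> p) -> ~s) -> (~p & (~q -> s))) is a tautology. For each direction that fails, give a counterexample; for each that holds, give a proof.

Only the forward implication holds.

(→) Assume the antecedent. If q is true, the antecedent forces (q = T, s = F, p = F), and the consequent holds there. If q is false, the antecedent forces (q = F, s = T, p = F), and the consequent holds there. Either way the consequent holds.

(←) This fails. Under q = T, s = T, p = F, the left side is false but the right side is true.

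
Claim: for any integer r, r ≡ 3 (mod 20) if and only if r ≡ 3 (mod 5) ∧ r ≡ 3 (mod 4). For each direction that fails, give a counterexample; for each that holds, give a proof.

Equivalent; both directions hold.

(⇒) Suppose r ≡ 3 (mod 20); write r = 20j + 3. Since 5 ∣ 20, reducing mod 5 gives r ≡ 3 (mod 5); since 4 ∣ 20, reducing mod 4 gives r ≡ 3 (mod 4).

(⇐) Conversely, if r ≡ 3 (mod 5) and r ≡ 3 (mod 4), then by the Chinese remainder theorem r ≡ 3 (mod 20). This is exactly r ≡ 3 (mod 20).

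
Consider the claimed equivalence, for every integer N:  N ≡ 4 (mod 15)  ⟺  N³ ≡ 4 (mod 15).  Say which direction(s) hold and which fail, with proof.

The biconditional holds.

(⟹) Suppose N ≡ 4 (mod 15). Write N = 15j + 4. Then (15j + 4)³ = 3375j³ + 2700j² + 720j + 64 = 15(225j³ + 180j² + 48j + 4) + 4, so N³ ≡ 4 (mod 15).

(⟸) Conversely, suppose N³ ≡ 4 (mod 15). The only residue r in {0, …, 14} with r³ ≡ 4 (mod 15) is r = 4, so N ≡ 4 (mod 15).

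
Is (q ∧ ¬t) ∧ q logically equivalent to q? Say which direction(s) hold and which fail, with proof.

Not equivalent: only (⇒) holds.

Converse. This fails. Under q = T, t = T, the left side is false but the right side is true.

Forward direction. Assume the antecedent. If q is true, q reduces to true regardless of the other variables. If q is false, the antecedent cannot hold. Either way q holds.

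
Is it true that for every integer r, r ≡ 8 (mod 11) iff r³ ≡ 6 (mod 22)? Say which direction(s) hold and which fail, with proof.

(⇒) fails; (⇐) holds.

[⇐] The residues r modulo 22 with r³ ≡ 6 (mod 22) are exactly {8}, and each is ≡ 8 (mod 11).

[⇒] This fails: take r = 19. Then 19 ≡ 8 (mod 11), but 19³ = 6859 ≡ 17 (mod 22), not 6.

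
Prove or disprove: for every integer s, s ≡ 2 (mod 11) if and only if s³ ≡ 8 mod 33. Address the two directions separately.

Not equivalent: only (⇐) holds.

(→) This fails: take s = 13. Then 13 ≡ 2 (mod 11), but 13³ = 2197 ≡ 19 (mod 33), not 8.

(←) Conversely, the residues r modulo 33 with r³ ≡ 8 (mod 33) are exactly {2}, and each is ≡ 2 (mod 11).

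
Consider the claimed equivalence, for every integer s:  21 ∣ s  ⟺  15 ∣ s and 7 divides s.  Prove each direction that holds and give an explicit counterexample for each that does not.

(⇒) This fails: take s = 21. Certainly 21 ∣ 21, but 15 ∤ 21.

(⇐) Suppose 15 ∣ s and 7 ∣ s. Any common multiple of 15 and 7 is a multiple of their lcm; here gcd(15, 7) = 1, so lcm(15, 7) = 15·7 = 105, so 105 ∣ s. Since 21 ∣ 105, it follows that 21 ∣ s.

Only the converse holds.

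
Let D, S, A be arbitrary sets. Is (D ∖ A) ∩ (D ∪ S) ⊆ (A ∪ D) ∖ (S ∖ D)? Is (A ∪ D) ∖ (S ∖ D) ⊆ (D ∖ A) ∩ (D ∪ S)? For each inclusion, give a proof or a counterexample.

(⟹) Let x ∈ (D ∖ A) ∩ (D ∪ S). Then either x ∈ D and x ∉ S, A; or x ∈ D ∩ S and x ∉ A. In each case x ∈ (A ∪ D) ∖ (S ∖ D), so (D ∖ A) ∩ (D ∪ S) ⊆ (A ∪ D) ∖ (S ∖ D).

(⟸) This inclusion fails. Take D = ∅, S = ∅, A = {1}; then 1 ∈ (A ∪ D) ∖ (S ∖ D) but 1 ∉ (D ∖ A) ∩ (D ∪ S).

(⊆) holds; (⊇) fails.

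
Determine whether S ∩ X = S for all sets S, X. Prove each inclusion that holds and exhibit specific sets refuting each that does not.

Forward inclusion. Let x ∈ S ∩ X. Then x ∈ S ∩ X, from which x ∈ S.

Reverse inclusion. This inclusion fails. Take S = {1}, X = ∅; then 1 ∈ S but 1 ∉ S ∩ X.

(⊆) holds; (⊇) fails.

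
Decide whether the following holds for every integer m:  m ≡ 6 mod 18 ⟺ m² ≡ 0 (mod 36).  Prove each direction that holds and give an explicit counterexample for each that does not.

(⇐) This fails: take m = 0. Then 0² = 0 ≡ 0 (mod 36), yet 0 ≡ 0 (mod 18), not 6.

(⇒) Suppose m ≡ 6 (mod 18). Working modulo 36, m ∈ {6, 24}; for each such r, r² ≡ 0 (mod 36).

The forward direction holds; the converse fails.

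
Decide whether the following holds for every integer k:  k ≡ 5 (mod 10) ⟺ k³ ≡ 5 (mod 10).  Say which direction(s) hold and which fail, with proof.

The biconditional holds.

(←) Suppose k³ ≡ 5 (mod 10). The only residue r in {0, …, 9} with r³ ≡ 5 (mod 10) is r = 5, so k ≡ 5 (mod 10).

(→) Suppose k ≡ 5 (mod 10). Write k = 10j + 5. Then (10j + 5)³ = 1000j³ + 1500j² + 750j + 125 = 10(100j³ + 150j² + 75j + 12) + 5, so k³ ≡ 5 (mod 10).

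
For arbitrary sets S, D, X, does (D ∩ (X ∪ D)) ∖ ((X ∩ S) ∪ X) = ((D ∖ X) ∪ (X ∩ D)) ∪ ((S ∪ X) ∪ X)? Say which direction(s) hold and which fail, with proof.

(⟸) This inclusion fails. Take S = {1}, D = ∅, X = ∅; then 1 ∈ ((D ∖ X) ∪ (X ∩ D)) ∪ ((S ∪ X) ∪ X) but 1 ∉ (D ∩ (X ∪ D)) ∖ ((X ∩ S) ∪ X).

(⟹) Let x ∈ (D ∩ (X ∪ D)) ∖ ((X ∩ S) ∪ X). Then either x ∈ D and x ∉ S, X; or x ∈ S ∩ D and x ∉ X. In each case x ∈ ((D ∖ X) ∪ (X ∩ D)) ∪ ((S ∪ X) ∪ X), so (D ∩ (X ∪ D)) ∖ ((X ∩ S) ∪ X) ⊆ ((D ∖ X) ∪ (X ∩ D)) ∪ ((S ∪ X) ∪ X).

The sets are not equal: only the forward inclusion holds.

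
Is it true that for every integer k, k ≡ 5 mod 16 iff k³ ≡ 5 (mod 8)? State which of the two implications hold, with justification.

Forward direction. Suppose k ≡ 5 (mod 16). Then k³ ≡ 5³ = 125 (mod 16), and since 8 ∣ 16, also k³ ≡ 5 (mod 8).

Converse. This fails: take k = 13. Then 13³ = 2197 ≡ 5 (mod 8), yet 13 ≡ 13 (mod 16), not 5.

Only the forward implication holds.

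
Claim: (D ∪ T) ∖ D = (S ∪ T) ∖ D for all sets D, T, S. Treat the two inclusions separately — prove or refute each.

Only the forward inclusion holds.

(⊆) Let x ∈ (D ∪ T) ∖ D. Then either x ∈ T and x ∉ D, S; or x ∈ T ∩ S and x ∉ D. In each case x ∈ (S ∪ T) ∖ D, so (D ∪ T) ∖ D ⊆ (S ∪ T) ∖ D.

(⊇) This inclusion fails. Take D = ∅, T = ∅, S = {1}; then 1 ∈ (S ∪ T) ∖ D but 1 ∉ (D ∪ T) ∖ D.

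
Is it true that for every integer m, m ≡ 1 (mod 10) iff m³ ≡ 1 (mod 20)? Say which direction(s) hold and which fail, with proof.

(⇐) The residues r modulo 20 with r³ ≡ 1 (mod 20) are exactly {1}, and each is ≡ 1 (mod 10).

(⇒) This fails: take m = 11. Then 11 ≡ 1 (mod 10), but 11³ = 1331 ≡ 11 (mod 20), not 1.

The forward direction fails; the converse holds.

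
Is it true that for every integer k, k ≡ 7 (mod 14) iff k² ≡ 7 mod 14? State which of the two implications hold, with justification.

(←) Suppose k² ≡ 7 (mod 14). The only residue r in {0, …, 13} with r² ≡ 7 (mod 14) is r = 7, so k ≡ 7 (mod 14).

(→) Suppose k ≡ 7 (mod 14). Write k = 14j + 7. Then (14j + 7)² = 196j² + 196j + 49 = 14(14j² + 14j + 3) + 7, so k² ≡ 7 (mod 14).

Both directions hold.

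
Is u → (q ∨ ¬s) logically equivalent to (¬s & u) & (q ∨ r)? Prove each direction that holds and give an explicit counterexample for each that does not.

(⇒) fails; (⇐) holds.

(→) This fails. Under r = F, q = F, s = F, u = F, the left side is true but the right side is false.

(←) Assume the antecedent. If r is true, the antecedent forces (r = T, q = F, s = F, u = T) or (r = T, q = T, s = F, u = T), and u → (q ∨ ¬s) holds there. If r is false, the antecedent forces (r = F, q = T, s = F, u = T), and u → (q ∨ ¬s) holds there. Either way u → (q ∨ ¬s) holds.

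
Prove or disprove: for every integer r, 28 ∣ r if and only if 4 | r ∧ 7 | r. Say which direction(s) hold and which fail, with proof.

(⟹) If 28 ∣ r, write r = 28q. Since 28 = 7·4, r = 4·(7q), so 4 ∣ r; and since 28 = 4·7, r = 7·(4q), so 7 ∣ r.

(⟸) Suppose 4 ∣ r and 7 ∣ r. Any common multiple of 4 and 7 is a multiple of their lcm; here gcd(4, 7) = 1, so lcm(4, 7) = 4·7 = 28, so 28 ∣ r.

Both directions hold; the statement is true.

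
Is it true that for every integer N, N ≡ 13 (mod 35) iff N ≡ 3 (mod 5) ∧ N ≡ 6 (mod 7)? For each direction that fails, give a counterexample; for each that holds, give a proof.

The biconditional holds.

(⇒) Suppose N ≡ 13 (mod 35); write N = 35j + 13. Since 5 ∣ 35, reducing mod 5 gives N ≡ 13 ≡ 3 (mod 5); since 7 ∣ 35, reducing mod 7 gives N ≡ 13 ≡ 6 (mod 7).

(⇐) Conversely, if N ≡ 3 (mod 5) and N ≡ 6 (mod 7), then by the Chinese remainder theorem N ≡ 13 (mod 35). This is exactly N ≡ 13 (mod 35).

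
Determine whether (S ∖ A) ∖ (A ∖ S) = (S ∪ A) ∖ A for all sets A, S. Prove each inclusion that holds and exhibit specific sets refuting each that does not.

The two sets are equal.

Forward inclusion. Let x ∈ (S ∖ A) ∖ (A ∖ S). Then x ∈ S and x ∉ A, from which x ∈ (S ∪ A) ∖ A.

Reverse inclusion. Let x ∈ (S ∪ A) ∖ A. Then x ∈ S and x ∉ A, from which x ∈ (S ∖ A) ∖ (A ∖ S).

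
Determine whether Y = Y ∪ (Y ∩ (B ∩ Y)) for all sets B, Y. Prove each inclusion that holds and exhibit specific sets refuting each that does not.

Both inclusions hold.

(⊆) Let x ∈ Y. Then either x ∈ Y and x ∉ B; or x ∈ B ∩ Y. In each case x ∈ Y ∪ (Y ∩ (B ∩ Y)), so Y ⊆ Y ∪ (Y ∩ (B ∩ Y)).

(⊇) Let x ∈ Y ∪ (Y ∩ (B ∩ Y)). Then either x ∈ Y and x ∉ B; or x ∈ B ∩ Y. In each case x ∈ Y, so Y ∪ (Y ∩ (B ∩ Y)) ⊆ Y.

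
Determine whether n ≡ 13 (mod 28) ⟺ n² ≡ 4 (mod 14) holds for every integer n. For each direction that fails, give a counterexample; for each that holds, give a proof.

(⇒) This fails: take n = 13. Then 13 ≡ 13 (mod 28), but 13² = 169 ≡ 1 (mod 14), not 4.

(⇐) This fails: take n = 2. Then 2² = 4 ≡ 4 (mod 14), yet 2 ≡ 2 (mod 28), not 13.

Neither implication holds.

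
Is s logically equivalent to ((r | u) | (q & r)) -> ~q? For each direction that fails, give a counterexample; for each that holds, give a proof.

(⇒) This fails. Under q = T, s = T, r = T, u = F, the left side is true but the right side is false.

(⇐) This fails. Under q = F, s = F, r = F, u = F, the left side is false but the right side is true.

(⇒) fails and (⇐) fails.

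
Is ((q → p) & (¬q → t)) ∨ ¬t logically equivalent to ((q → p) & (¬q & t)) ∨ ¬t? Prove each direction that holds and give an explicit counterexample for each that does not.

The forward direction fails; the converse holds.

(⇐) Assume the antecedent. If q is true, the antecedent forces (q = T, t = F, p = F) or (q = T, t = F, p = T), and ((q → p) & (¬q → t)) ∨ ¬t holds there. If q is false, ((q → p) & (¬q → t)) ∨ ¬t reduces to true regardless of the other variables. Either way ((q → p) & (¬q → t)) ∨ ¬t holds.

(⇒) This fails. Under q = T, t = T, p = T, the left side is true but the right side is false.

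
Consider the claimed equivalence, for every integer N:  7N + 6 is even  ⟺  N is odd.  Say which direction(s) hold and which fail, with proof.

(⇒) This fails: N = 2 gives 7N + 6 = 20, which is even, but 2 is even, not odd.

(⇐) This also fails: N = 1 is odd, but 7N + 6 = 13 is odd, not even.

Neither direction holds.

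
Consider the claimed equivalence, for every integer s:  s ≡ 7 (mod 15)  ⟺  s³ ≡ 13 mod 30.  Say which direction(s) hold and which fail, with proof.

Only the converse holds.

(⇒) This fails: take s = 22. Then 22 ≡ 7 (mod 15), but 22³ = 10648 ≡ 28 (mod 30), not 13.

(⇐) Conversely, the residues r modulo 30 with r³ ≡ 13 (mod 30) are exactly {7}, and each is ≡ 7 (mod 15).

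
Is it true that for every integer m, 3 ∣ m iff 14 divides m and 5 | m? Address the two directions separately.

Forward direction. This fails: take m = 3. Certainly 3 ∣ 3, but 14 ∤ 3.

Converse. This fails: take m = 70. Both 14 ∣ 70 and 5 ∣ 70, yet 70 is not a multiple of 3 (since 70 = 23·3 + 1), so 3 ∤ 70.

Both directions fail.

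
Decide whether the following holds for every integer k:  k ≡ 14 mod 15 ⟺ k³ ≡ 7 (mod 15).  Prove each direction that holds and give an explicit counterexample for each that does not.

Neither direction holds.

[⇒] This fails: take k = 14. Then 14 ≡ 14 (mod 15), but 14³ = 2744 ≡ 14 (mod 15), not 7.

[⇐] This fails: take k = 13. Then 13³ = 2197 ≡ 7 (mod 15), yet 13 ≡ 13 (mod 15), not 14.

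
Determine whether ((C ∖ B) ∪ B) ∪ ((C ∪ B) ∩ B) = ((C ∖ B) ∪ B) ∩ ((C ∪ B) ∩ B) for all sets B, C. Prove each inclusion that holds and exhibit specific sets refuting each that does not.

(⊆) fails; (⊇) holds.

(⟹) This inclusion fails. Take B = ∅, C = {1}; then 1 ∈ ((C ∖ B) ∪ B) ∪ ((C ∪ B) ∩ B) but 1 ∉ ((C ∖ B) ∪ B) ∩ ((C ∪ B) ∩ B).

(⟸) Let x ∈ ((C ∖ B) ∪ B) ∩ ((C ∪ B) ∩ B). Then either x ∈ B and x ∉ C; or x ∈ B ∩ C. In each case x ∈ ((C ∖ B) ∪ B) ∪ ((C ∪ B) ∩ B), so ((C ∖ B) ∪ B) ∩ ((C ∪ B) ∩ B) ⊆ ((C ∖ B) ∪ B) ∪ ((C ∪ B) ∩ B).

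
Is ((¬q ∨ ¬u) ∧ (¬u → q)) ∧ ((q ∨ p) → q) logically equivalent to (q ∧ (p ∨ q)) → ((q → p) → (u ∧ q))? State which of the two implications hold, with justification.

Forward direction. This fails. Under u = F, q = T, p = T, the left side is true but the right side is false.

Converse. This fails. Under u = F, q = F, p = F, the left side is false but the right side is true.

Neither implication holds.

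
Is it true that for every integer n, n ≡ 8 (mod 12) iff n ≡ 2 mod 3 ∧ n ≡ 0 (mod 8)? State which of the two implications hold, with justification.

(⇒) fails; (⇐) holds.

(⟸) If n ≡ 2 (mod 3) and n ≡ 0 (mod 8), then by the Chinese remainder theorem n ≡ 8 (mod 24). Since 8 ≡ 8 (mod 12) and 12 ∣ 24, we get n ≡ 8 (mod 12).

(⟹) This fails: n = 20 gives 20 ≡ 8 (mod 12) but 20 ≡ 4 (mod 8), so the conjunction on the right does not hold.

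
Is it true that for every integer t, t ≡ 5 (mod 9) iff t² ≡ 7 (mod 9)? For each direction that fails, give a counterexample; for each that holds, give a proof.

Forward direction. Suppose t ≡ 5 (mod 9). Write t = 9j + 5. Then (9j + 5)² = 81j² + 90j + 25 = 9(9j² + 10j + 2) + 7, so t² ≡ 7 (mod 9).

Converse. This fails: take t = 4. Then 4² = 16 ≡ 7 (mod 9), yet 4 ≡ 4 (mod 9), not 5.

Only the forward direction holds.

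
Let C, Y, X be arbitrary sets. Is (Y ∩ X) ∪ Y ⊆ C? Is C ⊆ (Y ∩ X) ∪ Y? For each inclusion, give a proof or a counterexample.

(⟹) This inclusion fails. Take C = ∅, Y = {1}, X = ∅; then 1 ∈ (Y ∩ X) ∪ Y but 1 ∉ C.

(⟸) This inclusion fails. Take C = {1}, Y = ∅, X = ∅; then 1 ∈ C but 1 ∉ (Y ∩ X) ∪ Y.

Neither inclusion holds.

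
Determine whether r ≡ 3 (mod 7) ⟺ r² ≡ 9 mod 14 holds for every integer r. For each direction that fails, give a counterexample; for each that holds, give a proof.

(⟹) This fails: take r = 10. Then 10 ≡ 3 (mod 7), but 10² = 100 ≡ 2 (mod 14), not 9.

(⟸) This fails: take r = 11. Then 11² = 121 ≡ 9 (mod 14), yet 11 ≡ 4 (mod 7), not 3.

Neither implication holds.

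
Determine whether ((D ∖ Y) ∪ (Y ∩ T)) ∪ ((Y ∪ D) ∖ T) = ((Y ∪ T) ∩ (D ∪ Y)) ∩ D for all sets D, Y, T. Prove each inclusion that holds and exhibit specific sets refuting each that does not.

(⊆) fails; (⊇) holds.

Forward inclusion. This inclusion fails. Take D = {1}, Y = ∅, T = ∅; then 1 ∈ ((D ∖ Y) ∪ (Y ∩ T)) ∪ ((Y ∪ D) ∖ T) but 1 ∉ ((Y ∪ T) ∩ (D ∪ Y)) ∩ D.

Reverse inclusion. Let x ∈ ((Y ∪ T) ∩ (D ∪ Y)) ∩ D. Then either x ∈ D ∩ Y and x ∉ T; or x ∈ D ∩ T and x ∉ Y; or x ∈ D ∩ Y ∩ T. In each case x ∈ ((D ∖ Y) ∪ (Y ∩ T)) ∪ ((Y ∪ D) ∖ T), so ((Y ∪ T) ∩ (D ∪ Y)) ∩ D ⊆ ((D ∖ Y) ∪ (Y ∩ T)) ∪ ((Y ∪ D) ∖ T).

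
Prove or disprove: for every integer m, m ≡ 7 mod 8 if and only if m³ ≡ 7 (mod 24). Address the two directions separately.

Forward direction. This fails: take m = 15. Then 15 ≡ 7 (mod 8), but 15³ = 3375 ≡ 15 (mod 24), not 7.

Converse. The residues r modulo 24 with r³ ≡ 7 (mod 24) are exactly {7}, and each is ≡ 7 (mod 8).

Only the reverse direction holds.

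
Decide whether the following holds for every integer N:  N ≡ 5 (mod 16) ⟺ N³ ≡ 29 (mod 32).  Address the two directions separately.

Only the reverse direction holds.

Forward direction. This fails: take N = 21. Then 21 ≡ 5 (mod 16), but 21³ = 9261 ≡ 13 (mod 32), not 29.

Converse. The residues r modulo 32 with r³ ≡ 29 (mod 32) are exactly {5}, and each is ≡ 5 (mod 16).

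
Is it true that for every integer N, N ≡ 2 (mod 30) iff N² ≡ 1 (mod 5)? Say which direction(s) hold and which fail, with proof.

[⇒] This fails: take N = 2. Then 2 ≡ 2 (mod 30), but 2² = 4 ≡ 4 (mod 5), not 1.

[⇐] This fails: take N = 1. Then 1² = 1 ≡ 1 (mod 5), yet 1 ≡ 1 (mod 30), not 2.

(⇒) fails and (⇐) fails.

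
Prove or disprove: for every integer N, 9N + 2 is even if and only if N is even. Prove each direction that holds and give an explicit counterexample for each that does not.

(⇒) Suppose 9N + 2 is even. Since 9 is odd, 9N and N have the same parity, so 9N + 2 ≡ N + 2 (mod 2). As 2 is even, 9N + 2 is even exactly when N is even. Thus N is even.

(⇐) Conversely, suppose N is even; write N = 2j. Then 9N + 2 = 9·(2j) + 2 = 2·9j + 2, which is even.

Both implications hold.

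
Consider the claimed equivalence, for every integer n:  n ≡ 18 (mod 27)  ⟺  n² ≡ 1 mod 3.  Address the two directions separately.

(⟹) This fails: take n = 18. Then 18 ≡ 18 (mod 27), but 18² = 324 ≡ 0 (mod 3), not 1.

(⟸) This fails: take n = 1. Then 1² = 1 ≡ 1 (mod 3), yet 1 ≡ 1 (mod 27), not 18.

(⇒) fails and (⇐) fails.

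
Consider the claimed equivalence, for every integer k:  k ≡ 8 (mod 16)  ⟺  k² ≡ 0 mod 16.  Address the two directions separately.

(⇒) Suppose k ≡ 8 (mod 16). Write k = 16j + 8. Then (16j + 8)² = 256j² + 256j + 64 = 16(16j² + 16j + 4) + 0, so k² ≡ 0 (mod 16).

(⇐) This fails: take k = 0. Then 0² = 0 ≡ 0 (mod 16), yet 0 ≡ 0 (mod 16), not 8.

The forward direction holds; the converse fails.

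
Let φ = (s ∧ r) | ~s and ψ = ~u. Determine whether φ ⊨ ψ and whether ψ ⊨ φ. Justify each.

(⇒) fails and (⇐) fails.

(⟹) This fails. Under u = T, s = F, r = F, the left side is true but the right side is false.

(⟸) This fails. Under u = F, s = T, r = F, the left side is false but the right side is true.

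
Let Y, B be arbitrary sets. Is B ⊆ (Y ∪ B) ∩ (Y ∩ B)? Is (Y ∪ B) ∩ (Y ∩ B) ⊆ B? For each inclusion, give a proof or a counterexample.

Forward inclusion. This inclusion fails. Take Y = ∅, B = {1}; then 1 ∈ B but 1 ∉ (Y ∪ B) ∩ (Y ∩ B).

Reverse inclusion. Let x ∈ (Y ∪ B) ∩ (Y ∩ B). Then x ∈ Y ∩ B, from which x ∈ B.

Only the reverse inclusion holds.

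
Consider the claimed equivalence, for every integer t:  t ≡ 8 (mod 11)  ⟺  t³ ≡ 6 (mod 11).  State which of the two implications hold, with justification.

Both implications hold.

(→) Suppose t ≡ 8 (mod 11). Write t = 11j + 8. Then (11j + 8)³ = 1331j³ + 2904j² + 2112j + 512 = 11(121j³ + 264j² + 192j + 46) + 6, so t³ ≡ 6 (mod 11).

(←) Conversely, suppose t³ ≡ 6 (mod 11). The only residue r in {0, …, 10} with r³ ≡ 6 (mod 11) is r = 8, so t ≡ 8 (mod 11).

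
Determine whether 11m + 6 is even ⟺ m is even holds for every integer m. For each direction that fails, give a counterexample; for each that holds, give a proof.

Forward direction. Suppose 11m + 6 is even. Since 11 is odd, 11m and m have the same parity, so 11m + 6 ≡ m + 6 (mod 2). As 6 is even, 11m + 6 is even exactly when m is even. Thus m is even.

Converse. Suppose m is even; write m = 2j. Then 11m + 6 = 11·(2j) + 6 = 2·11j + 6, which is even.

Both directions hold; the statement is true.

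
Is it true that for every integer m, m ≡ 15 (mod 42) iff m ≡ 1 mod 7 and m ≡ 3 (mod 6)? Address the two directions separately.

Forward direction. Suppose m ≡ 15 (mod 42); write m = 42j + 15. Since 7 ∣ 42, reducing mod 7 gives m ≡ 15 ≡ 1 (mod 7); since 6 ∣ 42, reducing mod 6 gives m ≡ 15 ≡ 3 (mod 6).

Converse. If m ≡ 1 (mod 7) and m ≡ 3 (mod 6), then by the Chinese remainder theorem m ≡ 15 (mod 42). This is exactly m ≡ 15 (mod 42).

The biconditional holds.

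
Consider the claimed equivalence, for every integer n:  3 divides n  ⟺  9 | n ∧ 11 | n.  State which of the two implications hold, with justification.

(⇒) fails; (⇐) holds.

[⇒] This fails: take n = 3. Certainly 3 ∣ 3, but 9 ∤ 3.

[⇐] Suppose 9 ∣ n and 11 ∣ n. Any common multiple of 9 and 11 is a multiple of their lcm; here gcd(9, 11) = 1, so lcm(9, 11) = 9·11 = 99, so 99 ∣ n. Since 3 ∣ 99, it follows that 3 ∣ n.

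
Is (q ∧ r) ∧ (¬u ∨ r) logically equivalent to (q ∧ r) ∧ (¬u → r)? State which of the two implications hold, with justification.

The biconditional holds.

[⇒] Assume the antecedent. If q is true, the antecedent forces (q = T, r = T, u = F) or (q = T, r = T, u = T), and (q ∧ r) ∧ (¬u → r) holds there. If q is false, the antecedent cannot hold. Either way (q ∧ r) ∧ (¬u → r) holds.

[⇐] Assume the antecedent. If q is true, the antecedent forces (q = T, r = T, u = F) or (q = T, r = T, u = T), and (q ∧ r) ∧ (¬u ∨ r) holds there. If q is false, the antecedent cannot hold. Either way (q ∧ r) ∧ (¬u ∨ r) holds.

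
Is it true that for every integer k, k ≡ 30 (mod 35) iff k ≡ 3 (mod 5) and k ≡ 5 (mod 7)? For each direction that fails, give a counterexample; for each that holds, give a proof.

(→) This fails: k = 30 gives 30 ≡ 30 (mod 35) but 30 ≡ 0 (mod 5), so the conjunction on the right does not hold.

(←) This fails: k = 33 satisfies both congruences on the right (33 ≡ 3 mod 5 and 33 ≡ 5 mod 7) yet 33 ≡ 33 (mod 35), not 30.

Neither direction holds.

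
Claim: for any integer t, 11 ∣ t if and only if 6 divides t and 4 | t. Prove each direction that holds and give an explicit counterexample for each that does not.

(⇒) This fails: take t = 11. Certainly 11 ∣ 11, but 6 ∤ 11.

(⇐) This fails: take t = 12. Both 6 ∣ 12 and 4 ∣ 12, yet 12 is not a multiple of 11 (since 12 = 1·11 + 1), so 11 ∤ 12.

(⇒) fails and (⇐) fails.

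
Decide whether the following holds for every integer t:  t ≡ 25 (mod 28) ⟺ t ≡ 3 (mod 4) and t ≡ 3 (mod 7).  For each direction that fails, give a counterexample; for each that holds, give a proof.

(⇒) fails and (⇐) fails.

(⇒) This fails: t = 25 gives 25 ≡ 25 (mod 28) but 25 ≡ 1 (mod 4), so the conjunction on the right does not hold.

(⇐) This fails: t = 3 satisfies both congruences on the right (3 ≡ 3 mod 4 and 3 ≡ 3 mod 7) yet 3 ≡ 3 (mod 28), not 25.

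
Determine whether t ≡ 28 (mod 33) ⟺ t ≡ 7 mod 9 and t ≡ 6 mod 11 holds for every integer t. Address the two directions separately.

(⇐) If t ≡ 7 (mod 9) and t ≡ 6 (mod 11), then by the Chinese remainder theorem t ≡ 61 (mod 99). Since 61 ≡ 28 (mod 33) and 33 ∣ 99, we get t ≡ 28 (mod 33).

(⇒) This fails: t = 28 gives 28 ≡ 28 (mod 33) but 28 ≡ 1 (mod 9), so the conjunction on the right does not hold.

The forward direction fails; the converse holds.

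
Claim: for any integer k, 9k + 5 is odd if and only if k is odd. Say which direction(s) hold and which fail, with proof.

[⇒] This fails: k = 6 gives 9k + 5 = 59, which is odd, but 6 is even, not odd.

[⇐] This also fails: k = 5 is odd, but 9k + 5 = 50 is even, not odd.

(⇒) fails and (⇐) fails.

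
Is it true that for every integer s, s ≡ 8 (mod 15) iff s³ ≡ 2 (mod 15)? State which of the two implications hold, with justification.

(⇒) Suppose s ≡ 8 (mod 15). Write s = 15j + 8. Then (15j + 8)³ = 3375j³ + 5400j² + 2880j + 512 = 15(225j³ + 360j² + 192j + 34) + 2, so s³ ≡ 2 (mod 15).

(⇐) Conversely, suppose s³ ≡ 2 (mod 15). The only residue r in {0, …, 14} with r³ ≡ 2 (mod 15) is r = 8, so s ≡ 8 (mod 15).

Both implications hold.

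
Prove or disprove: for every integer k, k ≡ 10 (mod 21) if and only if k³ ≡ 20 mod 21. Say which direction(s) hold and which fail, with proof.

(⇒) fails and (⇐) fails.

Forward direction. This fails: take k = 10. Then 10 ≡ 10 (mod 21), but 10³ = 1000 ≡ 13 (mod 21), not 20.

Converse. This fails: take k = 5. Then 5³ = 125 ≡ 20 (mod 21), yet 5 ≡ 5 (mod 21), not 10.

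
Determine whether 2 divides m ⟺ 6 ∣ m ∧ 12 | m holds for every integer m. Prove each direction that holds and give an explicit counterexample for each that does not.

(⇐) Suppose 6 ∣ m and 12 ∣ m. Any common multiple of 6 and 12 is a multiple of their lcm; here lcm(6, 12) = 6·12/gcd(6, 12) = 72/6 = 12, so 12 ∣ m. Since 2 ∣ 12, it follows that 2 ∣ m.

(⇒) This fails: take m = 2. Certainly 2 ∣ 2, but 6 ∤ 2.

(⇒) fails; (⇐) holds.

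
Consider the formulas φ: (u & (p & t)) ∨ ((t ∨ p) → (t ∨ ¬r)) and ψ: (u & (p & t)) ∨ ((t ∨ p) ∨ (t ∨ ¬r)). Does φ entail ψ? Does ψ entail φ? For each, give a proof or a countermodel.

(→) This fails. Under u = F, t = F, r = T, p = F, the left side is true but the right side is false.

(←) This fails. Under u = F, t = F, r = T, p = T, the left side is false but the right side is true.

(⇒) fails and (⇐) fails.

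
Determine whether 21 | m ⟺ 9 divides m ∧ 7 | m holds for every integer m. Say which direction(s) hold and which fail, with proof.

Not equivalent: only (⇐) holds.

(←) Suppose 9 ∣ m and 7 ∣ m. Any common multiple of 9 and 7 is a multiple of their lcm; here gcd(9, 7) = 1, so lcm(9, 7) = 9·7 = 63, so 63 ∣ m. Since 21 ∣ 63, it follows that 21 ∣ m.

(→) This fails: take m = 21. Certainly 21 ∣ 21, but 9 ∤ 21.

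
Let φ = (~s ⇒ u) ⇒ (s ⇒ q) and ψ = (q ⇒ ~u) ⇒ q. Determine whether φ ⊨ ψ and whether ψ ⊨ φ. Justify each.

Only the converse holds.

(⟸) Assume the antecedent. If u is true, the antecedent forces (u = T, q = T, s = F) or (u = T, q = T, s = T), and (~s ⇒ u) ⇒ (s ⇒ q) holds there. If u is false, the antecedent forces (u = F, q = T, s = F) or (u = F, q = T, s = T), and (~s ⇒ u) ⇒ (s ⇒ q) holds there. Either way (~s ⇒ u) ⇒ (s ⇒ q) holds.

(⟹) This fails. Under u = F, q = F, s = F, the left side is true but the right side is false.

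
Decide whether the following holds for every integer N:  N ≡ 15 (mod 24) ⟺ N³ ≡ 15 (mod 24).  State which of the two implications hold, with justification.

(⟹) Suppose N ≡ 15 (mod 24). Write N = 24j + 15. Then (24j + 15)³ = 13824j³ + 25920j² + 16200j + 3375 = 24(576j³ + 1080j² + 675j + 140) + 15, so N³ ≡ 15 (mod 24).

(⟸) Conversely, suppose N³ ≡ 15 (mod 24). The only residue r in {0, …, 23} with r³ ≡ 15 (mod 24) is r = 15, so N ≡ 15 (mod 24).

Both implications hold.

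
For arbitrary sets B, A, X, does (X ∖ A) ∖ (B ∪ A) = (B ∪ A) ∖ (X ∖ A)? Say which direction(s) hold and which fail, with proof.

Both inclusions fail.

Forward inclusion. This inclusion fails. Take B = ∅, A = ∅, X = {1}; then 1 ∈ (X ∖ A) ∖ (B ∪ A) but 1 ∉ (B ∪ A) ∖ (X ∖ A).

Reverse inclusion. This inclusion fails. Take B = {1}, A = ∅, X = ∅; then 1 ∈ (B ∪ A) ∖ (X ∖ A) but 1 ∉ (X ∖ A) ∖ (B ∪ A).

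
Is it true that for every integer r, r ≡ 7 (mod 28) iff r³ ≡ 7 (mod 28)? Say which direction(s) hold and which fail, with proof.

Forward direction. Suppose r ≡ 7 (mod 28). Write r = 28j + 7. Then (28j + 7)³ = 21952j³ + 16464j² + 4116j + 343 = 28(784j³ + 588j² + 147j + 12) + 7, so r³ ≡ 7 (mod 28).

Converse. Suppose r³ ≡ 7 (mod 28). The only residue r in {0, …, 27} with r³ ≡ 7 (mod 28) is r = 7, so r ≡ 7 (mod 28).

Both directions hold; the statement is true.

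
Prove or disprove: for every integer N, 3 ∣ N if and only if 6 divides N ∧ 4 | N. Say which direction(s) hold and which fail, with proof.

Only the converse holds.

Converse. Suppose 6 ∣ N and 4 ∣ N. Any common multiple of 6 and 4 is a multiple of their lcm; here lcm(6, 4) = 6·4/gcd(6, 4) = 24/2 = 12, so 12 ∣ N. Since 3 ∣ 12, it follows that 3 ∣ N.

Forward direction. This fails: take N = 3. Certainly 3 ∣ 3, but 6 ∤ 3.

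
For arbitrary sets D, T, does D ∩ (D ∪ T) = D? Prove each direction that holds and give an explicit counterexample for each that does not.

(⟹) Let x ∈ D ∩ (D ∪ T). Then either x ∈ D and x ∉ T; or x ∈ D ∩ T. In each case x ∈ D, so D ∩ (D ∪ T) ⊆ D.

(⟸) Let x ∈ D. Then either x ∈ D and x ∉ T; or x ∈ D ∩ T. In each case x ∈ D ∩ (D ∪ T), so D ⊆ D ∩ (D ∪ T).

Both inclusions hold; the sets are equal.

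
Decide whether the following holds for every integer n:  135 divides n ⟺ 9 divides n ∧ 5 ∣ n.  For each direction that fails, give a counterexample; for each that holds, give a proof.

[⇒] If 135 ∣ n, write n = 135q. Since 135 = 15·9, n = 9·(15q), so 9 ∣ n; and since 135 = 27·5, n = 5·(27q), so 5 ∣ n.

[⇐] This fails: take n = 45. Both 9 ∣ 45 and 5 ∣ 45, yet 45 is not a multiple of 135 (since 45 = 0·135 + 45), so 135 ∤ 45.

The forward direction holds; the converse fails.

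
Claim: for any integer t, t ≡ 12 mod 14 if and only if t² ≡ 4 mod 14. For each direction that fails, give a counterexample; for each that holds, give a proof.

The forward direction holds; the converse fails.

[⇐] This fails: take t = 2. Then 2² = 4 ≡ 4 (mod 14), yet 2 ≡ 2 (mod 14), not 12.

[⇒] Suppose t ≡ 12 mod 14. Write t = 14j + 12. Then (14j + 12)² = 196j² + 336j + 144 = 14(14j² + 24j + 10) + 4, so t² ≡ 4 (mod 14).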